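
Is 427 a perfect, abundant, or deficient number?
deficient

Proper divisors of 427: sum = 1 + 7 + 61 = 69
Since 69 < 427, 427 is deficient.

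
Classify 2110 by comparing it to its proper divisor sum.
deficient

Proper divisors of 2110: sum = 1 + 2 + 5 + 10 + 211 + 422 + 1055 = 1706
Since 1706 < 2110, 2110 is deficient.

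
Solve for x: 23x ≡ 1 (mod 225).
137

gcd(23, 225) = 1, so the inverse exists.
Extended Euclidean algorithm on (225, 23):
225 = 9 × 23 + 18  ⟹  18 = (1)·225 + (-9)·23
23 = 1 × 18 + 5  ⟹  5 = (-1)·225 + (10)·23
18 = 3 × 5 + 3  ⟹  3 = (4)·225 + (-39)·23
5 = 1 × 3 + 2  ⟹  2 = (-5)·225 + (49)·23
3 = 1 × 2 + 1  ⟹  1 = (9)·225 + (-88)·23
So (-88)·23 ≡ 1 (mod 225), i.e. 23^(-1) ≡ -88 ≡ 137 (mod 225).
Check: 23 × 137 = 3151 ≡ 1 (mod 225)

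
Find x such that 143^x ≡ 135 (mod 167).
101

Baby-step giant-step with step n = ⌈√167⌉ = 13.
Baby steps 143^j mod 167 (j:value) for j=0..12: 0:1, 1:143, 2:75, 3:37, 4:114, 5:103, 6:33, 7:43, 8:137, 9:52, 10:88, 11:59, 12:87.
Giant-step multiplier: 143^(-13) ≡ 143^(166-13) = 143^153 ≡ 165 (mod 167).
Giant steps γ_i = 135·165^i mod 167: γ_0=135, γ_1=64, γ_2=39, γ_3=89, γ_4=156, γ_5=22, γ_6=123, γ_7=88 (in table at j=10).
x = i·n + j = 7·13 + 10 = 101.
Check: 143^101 ≡ 135 (mod 167).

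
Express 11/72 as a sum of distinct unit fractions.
1/7 + 1/101 + 1/50904

Greedy algorithm:
11/72: ceiling(72/11) = 7, use 1/7
5/504: ceiling(504/5) = 101, use 1/101
1/50904: ceiling(50904/1) = 50904, use 1/50904
Result: 11/72 = 1/7 + 1/101 + 1/50904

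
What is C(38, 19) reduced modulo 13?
2

Using Lucas' theorem:
Write n=38 and k=19 in base 13:
n in base 13: [2, 12]
k in base 13: [1, 6]
C(38,19) mod 13 = ∏ C(n_i, k_i) mod 13
Digit binomials (mod 13): C(2,1) = 2; C(12,6) = 924 ≡ 1
Product: 2 × 1 = 2 ≡ 2 (mod 13)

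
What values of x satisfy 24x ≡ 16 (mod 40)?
x ≡ 4 (mod 5)

gcd(24, 40) = 8, which divides 16, so solutions exist.
Divide through by 8: 3x ≡ 2 (mod 5).
Find 3^(-1) mod 5 by the extended Euclidean algorithm:
5 = 1 × 3 + 2  ⟹  2 = (1)·5 + (-1)·3
3 = 1 × 2 + 1  ⟹  1 = (-1)·5 + (2)·3
So (2)·3 ≡ 1 (mod 5), i.e. 3^(-1) ≡ 2 (mod 5).
x ≡ 2 × 2 = 4 ≡ 4 (mod 5).
Check: 24 × 4 = 96 ≡ 16 (mod 40).
x ≡ 4 (mod 5), giving 8 solutions mod 40.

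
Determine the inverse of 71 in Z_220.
31

gcd(71, 220) = 1, so the inverse exists.
Extended Euclidean algorithm on (220, 71):
220 = 3 × 71 + 7  ⟹  7 = (1)·220 + (-3)·71
71 = 10 × 7 + 1  ⟹  1 = (-10)·220 + (31)·71
So (31)·71 ≡ 1 (mod 220), i.e. 71^(-1) ≡ 31 (mod 220).
Check: 71 × 31 = 2201 ≡ 1 (mod 220)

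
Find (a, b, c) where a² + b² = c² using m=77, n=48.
(3625, 7392, 8233)

Euclid's formula: a = m² - n², b = 2mn, c = m² + n²
m = 77, n = 48
a = 77² - 48² = 5929 - 2304 = 3625
b = 2 × 77 × 48 = 7392
c = 77² + 48² = 5929 + 2304 = 8233
Verification: 3625² + 7392² = 13140625 + 54641664 = 67782289 = 8233² ✓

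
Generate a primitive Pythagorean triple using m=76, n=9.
(5695, 1368, 5857)

Euclid's formula: a = m² - n², b = 2mn, c = m² + n²
m = 76, n = 9
a = 76² - 9² = 5776 - 81 = 5695
b = 2 × 76 × 9 = 1368
c = 76² + 9² = 5776 + 81 = 5857
Verification: 5695² + 1368² = 32433025 + 1871424 = 34304449 = 5857² ✓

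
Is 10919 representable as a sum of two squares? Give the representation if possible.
Not possible

Factorization: 10919 = 61 × 179
By Fermat: n is sum of two squares iff every prime p ≡ 3 (mod 4) appears to even power.
Prime(s) ≡ 3 (mod 4) with odd exponent: [(179, 1)]
Therefore 10919 cannot be expressed as a² + b².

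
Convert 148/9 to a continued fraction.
[16; 2, 4]

Euclidean algorithm steps:
148 = 16 × 9 + 4
9 = 2 × 4 + 1
4 = 4 × 1 + 0
Continued fraction: [16; 2, 4]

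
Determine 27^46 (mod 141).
48

Repeated squaring. Binary of 46 = 101110.
27^1 ≡ 27 (mod 141); 27^2 ≡ 24 (mod 141); 27^4 ≡ 12 (mod 141); 27^8 ≡ 3 (mod 141); 27^16 ≡ 9 (mod 141); 27^32 ≡ 81 (mod 141)
27^46 = 27^2 × 27^4 × 27^8 × 27^32 ≡ 48 (mod 141)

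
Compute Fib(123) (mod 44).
2

Matrix identity: Q^n = [[F_(n+1), F_n], [F_n, F_(n-1)]] with Q = [[1,1],[1,0]].
n = 123 = 1111011₂. Square-and-multiply, entries mod 44:
Q^1 = [[1,1],[1,0]]
Q^3 = (Q^1)²·Q = [[3,2],[2,1]]
Q^7 = (Q^3)²·Q = [[21,13],[13,8]]
Q^15 = (Q^7)²·Q = [[19,38],[38,25]]
Q^30 = (Q^15)² = [[1,0],[0,1]]
Q^61 = (Q^30)²·Q = [[1,1],[1,0]]
Q^123 = (Q^61)²·Q = [[3,2],[2,1]]
F_123 mod 44 = Q^123[0][1] = 2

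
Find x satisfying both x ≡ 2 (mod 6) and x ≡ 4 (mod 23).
50

Using Chinese Remainder Theorem:
M = 6 × 23 = 138
M1 = 23, M2 = 6
y1 = 23^(-1) mod 6 = 5
y2 = 6^(-1) mod 23 = 4
x = (2×23×5 + 4×6×4) mod 138 = 50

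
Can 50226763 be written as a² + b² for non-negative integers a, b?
Not possible

Factorization: 50226763 = 41 × 107^3
By Fermat: n is sum of two squares iff every prime p ≡ 3 (mod 4) appears to even power.
Prime(s) ≡ 3 (mod 4) with odd exponent: [(107, 3)]
Therefore 50226763 cannot be expressed as a² + b².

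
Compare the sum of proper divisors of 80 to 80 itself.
abundant

Proper divisors of 80: sum = 1 + 2 + 4 + 5 + 8 + 10 + 16 + 20 + 40 = 106
Since 106 > 80, 80 is abundant.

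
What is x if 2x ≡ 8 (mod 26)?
x ≡ 4 (mod 13)

gcd(2, 26) = 2, which divides 8, so solutions exist.
Divide through by 2: x ≡ 4 (mod 13).
The coefficient of x is now 1, so x ≡ 4 (mod 13).
Check: 2 × 4 = 8 ≡ 8 (mod 26).
x ≡ 4 (mod 13), giving 2 solutions mod 26.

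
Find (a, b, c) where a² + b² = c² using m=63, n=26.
(3293, 3276, 4645)

Euclid's formula: a = m² - n², b = 2mn, c = m² + n²
m = 63, n = 26
a = 63² - 26² = 3969 - 676 = 3293
b = 2 × 63 × 26 = 3276
c = 63² + 26² = 3969 + 676 = 4645
Verification: 3293² + 3276² = 10843849 + 10732176 = 21576025 = 4645² ✓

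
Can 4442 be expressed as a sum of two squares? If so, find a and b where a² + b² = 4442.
31² + 59² (a=31, b=59)

Factorization: 4442 = 2 × 2221
By Fermat: n is sum of two squares iff every prime p ≡ 3 (mod 4) appears to even power.
All primes ≡ 3 (mod 4) appear to even power.
Search a = 0, 1, 2, … for 4442 - a² a perfect square: first hit at a = 31: 4442 - 961 = 3481 = 59².
4442 = 31² + 59² = 961 + 3481 ✓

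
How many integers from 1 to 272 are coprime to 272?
128

272 = 2^4 × 17
φ(n) = n × ∏(1 - 1/p) for each prime p dividing n
φ(272) = 272 × (1 - 1/2) × (1 - 1/17) = 128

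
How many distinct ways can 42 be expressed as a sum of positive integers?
53174

p(n) counts ways to write n as a sum of positive integers (order ignored).
Euler's pentagonal recurrence: p(k) = p(k-1) + p(k-2) - p(k-5) - p(k-7) + p(k-12) + p(k-15) - ... (offsets j(3j∓1)/2, signs ++--, p(0)=1, p(<0)=0).
DP table for k = 0..41: p(0)=1, p(1)=1, p(2)=2, p(3)=3, p(4)=5, p(5)=7, p(6)=11, p(7)=15, p(8)=22, p(9)=30, p(10)=42, p(11)=56, p(12)=77, p(13)=101, p(14)=135, p(15)=176, p(16)=231, p(17)=297, p(18)=385, p(19)=490, p(20)=627, p(21)=792, p(22)=1002, p(23)=1255, p(24)=1575, p(25)=1958, p(26)=2436, p(27)=3010, p(28)=3718, p(29)=4565, p(30)=5604, p(31)=6842, p(32)=8349, p(33)=10143, p(34)=12310, p(35)=14883, p(36)=17977, p(37)=21637, p(38)=26015, p(39)=31185, p(40)=37338, p(41)=44583.
Final step: p(42) = p(41) + p(40) - p(37) - p(35) + p(30) + p(27) - p(20) - p(16) + p(7) + p(2)
= 44583 + 37338 - 21637 - 14883 + 5604 + 3010 - 627 - 231 + 15 + 2
= 53174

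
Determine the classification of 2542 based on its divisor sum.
deficient

Proper divisors of 2542: sum = 1 + 2 + 31 + 41 + 62 + 82 + 1271 = 1490
Since 1490 < 2542, 2542 is deficient.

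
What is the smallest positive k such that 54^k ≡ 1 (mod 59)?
58

59 is prime, so ord(54) divides φ(59) = 58.
Divisors of 58: 1, 2, 29, 58.
Repeated squaring: 54^1 ≡ 54, 54^2 ≡ 25, 54^4 ≡ 35, 54^8 ≡ 45, 54^16 ≡ 19, 54^32 ≡ 7 (mod 59).
Test 54^d mod 59 for each divisor d in increasing order:
54^1 ≡ 54
54^2 ≡ 25
54^29 = 54^16·54^8·54^4·54^1 ≡ 58
54^58 = 54^32·54^16·54^8·54^2 ≡ 1  ← first divisor giving 1
The order is 58.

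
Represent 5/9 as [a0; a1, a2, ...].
[0; 1, 1, 4]

Euclidean algorithm steps:
5 = 0 × 9 + 5
9 = 1 × 5 + 4
5 = 1 × 4 + 1
4 = 4 × 1 + 0
Continued fraction: [0; 1, 1, 4]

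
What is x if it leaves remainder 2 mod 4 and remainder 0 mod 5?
10

Using Chinese Remainder Theorem:
M = 4 × 5 = 20
M1 = 5, M2 = 4
y1 = 5^(-1) mod 4 = 1
y2 = 4^(-1) mod 5 = 4
x = (2×5×1 + 0×4×4) mod 20 = 10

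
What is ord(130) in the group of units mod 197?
196

197 is prime, so ord(130) divides φ(197) = 196.
Divisors of 196: 1, 2, 4, 7, 14, 28, 49, 98, 196.
Repeated squaring: 130^1 ≡ 130, 130^2 ≡ 155, 130^4 ≡ 188, 130^8 ≡ 81, 130^16 ≡ 60, 130^32 ≡ 54, 130^64 ≡ 158, 130^128 ≡ 142 (mod 197).
Test 130^d mod 197 for each divisor d in increasing order:
130^1 ≡ 130
130^2 ≡ 155
130^4 ≡ 188
130^7 = 130^4·130^2·130^1 ≡ 87
130^14 = 130^8·130^4·130^2 ≡ 83
130^28 = 130^16·130^8·130^4 ≡ 191
130^49 = 130^32·130^16·130^1 ≡ 14
130^98 = 130^64·130^32·130^2 ≡ 196
130^196 = 130^128·130^64·130^4 ≡ 1  ← first divisor giving 1
The order is 196.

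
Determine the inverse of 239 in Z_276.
179

gcd(239, 276) = 1, so the inverse exists.
Extended Euclidean algorithm on (276, 239):
276 = 1 × 239 + 37  ⟹  37 = (1)·276 + (-1)·239
239 = 6 × 37 + 17  ⟹  17 = (-6)·276 + (7)·239
37 = 2 × 17 + 3  ⟹  3 = (13)·276 + (-15)·239
17 = 5 × 3 + 2  ⟹  2 = (-71)·276 + (82)·239
3 = 1 × 2 + 1  ⟹  1 = (84)·276 + (-97)·239
So (-97)·239 ≡ 1 (mod 276), i.e. 239^(-1) ≡ -97 ≡ 179 (mod 276).
Check: 239 × 179 = 42781 ≡ 1 (mod 276)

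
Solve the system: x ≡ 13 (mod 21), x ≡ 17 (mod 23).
454

Using Chinese Remainder Theorem:
M = 21 × 23 = 483
M1 = 23, M2 = 21
y1 = 23^(-1) mod 21 = 11
y2 = 21^(-1) mod 23 = 11
x = (13×23×11 + 17×21×11) mod 483 = 454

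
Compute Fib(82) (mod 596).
575

Matrix identity: Q^n = [[F_(n+1), F_n], [F_n, F_(n-1)]] with Q = [[1,1],[1,0]].
n = 82 = 1010010₂. Square-and-multiply, entries mod 596:
Q^1 = [[1,1],[1,0]]
Q^2 = (Q^1)² = [[2,1],[1,1]]
Q^5 = (Q^2)²·Q = [[8,5],[5,3]]
Q^10 = (Q^5)² = [[89,55],[55,34]]
Q^20 = (Q^10)² = [[218,209],[209,9]]
Q^41 = (Q^20)²·Q = [[376,17],[17,359]]
Q^82 = (Q^41)² = [[413,575],[575,434]]
F_82 mod 596 = Q^82[0][1] = 575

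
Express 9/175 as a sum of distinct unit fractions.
1/20 + 1/700

Greedy algorithm:
9/175: ceiling(175/9) = 20, use 1/20
1/700: ceiling(700/1) = 700, use 1/700
Result: 9/175 = 1/20 + 1/700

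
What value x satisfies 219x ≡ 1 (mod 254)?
29

gcd(219, 254) = 1, so the inverse exists.
Extended Euclidean algorithm on (254, 219):
254 = 1 × 219 + 35  ⟹  35 = (1)·254 + (-1)·219
219 = 6 × 35 + 9  ⟹  9 = (-6)·254 + (7)·219
35 = 3 × 9 + 8  ⟹  8 = (19)·254 + (-22)·219
9 = 1 × 8 + 1  ⟹  1 = (-25)·254 + (29)·219
So (29)·219 ≡ 1 (mod 254), i.e. 219^(-1) ≡ 29 (mod 254).
Check: 219 × 29 = 6351 ≡ 1 (mod 254)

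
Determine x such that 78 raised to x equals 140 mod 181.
13

Baby-step giant-step with step n = ⌈√181⌉ = 14.
Baby steps 78^j mod 181 (j:value) for j=0..13: 0:1, 1:78, 2:111, 3:151, 4:13, 5:109, 6:176, 7:153, 8:169, 9:150, 10:116, 11:179, 12:25, 13:140.
h = 140 is already in the table at j=13, so x = 13.
Check: 78^13 ≡ 140 (mod 181).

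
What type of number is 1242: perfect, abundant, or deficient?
abundant

Proper divisors of 1242: sum = 1 + 2 + 3 + 6 + 9 + 18 + 23 + 27 + 46 + 54 + 69 + 138 + 207 + 414 + 621 = 1638
Since 1638 > 1242, 1242 is abundant.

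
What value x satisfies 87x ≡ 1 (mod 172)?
87

gcd(87, 172) = 1, so the inverse exists.
Extended Euclidean algorithm on (172, 87):
172 = 1 × 87 + 85  ⟹  85 = (1)·172 + (-1)·87
87 = 1 × 85 + 2  ⟹  2 = (-1)·172 + (2)·87
85 = 42 × 2 + 1  ⟹  1 = (43)·172 + (-85)·87
So (-85)·87 ≡ 1 (mod 172), i.e. 87^(-1) ≡ -85 ≡ 87 (mod 172).
Check: 87 × 87 = 7569 ≡ 1 (mod 172)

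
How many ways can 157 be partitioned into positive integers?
80630964769

p(n) counts ways to write n as a sum of positive integers (order ignored).
Euler's pentagonal recurrence: p(k) = p(k-1) + p(k-2) - p(k-5) - p(k-7) + p(k-12) + p(k-15) - ... (offsets j(3j∓1)/2, signs ++--, p(0)=1, p(<0)=0).
DP table for k = 0..156: p(0)=1, p(1)=1, p(2)=2, p(3)=3, p(4)=5, p(5)=7, p(6)=11, p(7)=15, p(8)=22, p(9)=30, p(10)=42, p(11)=56, p(12)=77, p(13)=101, p(14)=135, p(15)=176, p(16)=231, p(17)=297, p(18)=385, p(19)=490, p(20)=627, p(21)=792, p(22)=1002, p(23)=1255, p(24)=1575, p(25)=1958, p(26)=2436, p(27)=3010, p(28)=3718, p(29)=4565, p(30)=5604, p(31)=6842, p(32)=8349, p(33)=10143, p(34)=12310, p(35)=14883, p(36)=17977, p(37)=21637, p(38)=26015, p(39)=31185, p(40)=37338, p(41)=44583, p(42)=53174, p(43)=63261, p(44)=75175, p(45)=89134, p(46)=105558, p(47)=124754, p(48)=147273, p(49)=173525, p(50)=204226, p(51)=239943, p(52)=281589, p(53)=329931, p(54)=386155, p(55)=451276, p(56)=526823, p(57)=614154, p(58)=715220, p(59)=831820, p(60)=966467, p(61)=1121505, p(62)=1300156, p(63)=1505499, p(64)=1741630, p(65)=2012558, p(66)=2323520, p(67)=2679689, p(68)=3087735, p(69)=3554345, p(70)=4087968, p(71)=4697205, p(72)=5392783, p(73)=6185689, p(74)=7089500, p(75)=8118264, p(76)=9289091, p(77)=10619863, p(78)=12132164, p(79)=13848650, p(80)=15796476, p(81)=18004327, p(82)=20506255, p(83)=23338469, p(84)=26543660, p(85)=30167357, p(86)=34262962, p(87)=38887673, p(88)=44108109, p(89)=49995925, p(90)=56634173, p(91)=64112359, p(92)=72533807, p(93)=82010177, p(94)=92669720, p(95)=104651419, p(96)=118114304, p(97)=133230930, p(98)=150198136, p(99)=169229875, p(100)=190569292, p(101)=214481126, p(102)=241265379, p(103)=271248950, p(104)=304801365, p(105)=342325709, p(106)=384276336, p(107)=431149389, p(108)=483502844, p(109)=541946240, p(110)=607163746, p(111)=679903203, p(112)=761002156, p(113)=851376628, p(114)=952050665, p(115)=1064144451, p(116)=1188908248, p(117)=1327710076, p(118)=1482074143, p(119)=1653668665, p(120)=1844349560, p(121)=2056148051, p(122)=2291320912, p(123)=2552338241, p(124)=2841940500, p(125)=3163127352, p(126)=3519222692, p(127)=3913864295, p(128)=4351078600, p(129)=4835271870, p(130)=5371315400, p(131)=5964539504, p(132)=6620830889, p(133)=7346629512, p(134)=8149040695, p(135)=9035836076, p(136)=10015581680, p(137)=11097645016, p(138)=12292341831, p(139)=13610949895, p(140)=15065878135, p(141)=16670689208, p(142)=18440293320, p(143)=20390982757, p(144)=22540654445, p(145)=24908858009, p(146)=27517052599, p(147)=30388671978, p(148)=33549419497, p(149)=37027355200, p(150)=40853235313, p(151)=45060624582, p(152)=49686288421, p(153)=54770336324, p(154)=60356673280, p(155)=66493182097, p(156)=73232243759.
Final step: p(157) = p(156) + p(155) - p(152) - p(150) + p(145) + p(142) - p(135) - p(131) + p(122) + p(117) - p(106) - p(100) + p(87) + p(80) - p(65) - p(57) + p(40) + p(31) - p(12) - p(2)
= 73232243759 + 66493182097 - 49686288421 - 40853235313 + 24908858009 + 18440293320 - 9035836076 - 5964539504 + 2291320912 + 1327710076 - 384276336 - 190569292 + 38887673 + 15796476 - 2012558 - 614154 + 37338 + 6842 - 77 - 2
= 80630964769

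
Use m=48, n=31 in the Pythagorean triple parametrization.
(1343, 2976, 3265)

Euclid's formula: a = m² - n², b = 2mn, c = m² + n²
m = 48, n = 31
a = 48² - 31² = 2304 - 961 = 1343
b = 2 × 48 × 31 = 2976
c = 48² + 31² = 2304 + 961 = 3265
Verification: 1343² + 2976² = 1803649 + 8856576 = 10660225 = 3265² ✓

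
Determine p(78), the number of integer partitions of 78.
12132164

p(n) counts ways to write n as a sum of positive integers (order ignored).
Euler's pentagonal recurrence: p(k) = p(k-1) + p(k-2) - p(k-5) - p(k-7) + p(k-12) + p(k-15) - ... (offsets j(3j∓1)/2, signs ++--, p(0)=1, p(<0)=0).
DP table for k = 0..77: p(0)=1, p(1)=1, p(2)=2, p(3)=3, p(4)=5, p(5)=7, p(6)=11, p(7)=15, p(8)=22, p(9)=30, p(10)=42, p(11)=56, p(12)=77, p(13)=101, p(14)=135, p(15)=176, p(16)=231, p(17)=297, p(18)=385, p(19)=490, p(20)=627, p(21)=792, p(22)=1002, p(23)=1255, p(24)=1575, p(25)=1958, p(26)=2436, p(27)=3010, p(28)=3718, p(29)=4565, p(30)=5604, p(31)=6842, p(32)=8349, p(33)=10143, p(34)=12310, p(35)=14883, p(36)=17977, p(37)=21637, p(38)=26015, p(39)=31185, p(40)=37338, p(41)=44583, p(42)=53174, p(43)=63261, p(44)=75175, p(45)=89134, p(46)=105558, p(47)=124754, p(48)=147273, p(49)=173525, p(50)=204226, p(51)=239943, p(52)=281589, p(53)=329931, p(54)=386155, p(55)=451276, p(56)=526823, p(57)=614154, p(58)=715220, p(59)=831820, p(60)=966467, p(61)=1121505, p(62)=1300156, p(63)=1505499, p(64)=1741630, p(65)=2012558, p(66)=2323520, p(67)=2679689, p(68)=3087735, p(69)=3554345, p(70)=4087968, p(71)=4697205, p(72)=5392783, p(73)=6185689, p(74)=7089500, p(75)=8118264, p(76)=9289091, p(77)=10619863.
Final step: p(78) = p(77) + p(76) - p(73) - p(71) + p(66) + p(63) - p(56) - p(52) + p(43) + p(38) - p(27) - p(21) + p(8) + p(1)
= 10619863 + 9289091 - 6185689 - 4697205 + 2323520 + 1505499 - 526823 - 281589 + 63261 + 26015 - 3010 - 792 + 22 + 1
= 12132164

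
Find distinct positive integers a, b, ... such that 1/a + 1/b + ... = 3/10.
1/4 + 1/20

Greedy algorithm:
3/10: ceiling(10/3) = 4, use 1/4
1/20: ceiling(20/1) = 20, use 1/20
Result: 3/10 = 1/4 + 1/20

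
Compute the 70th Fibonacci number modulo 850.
135

Matrix identity: Q^n = [[F_(n+1), F_n], [F_n, F_(n-1)]] with Q = [[1,1],[1,0]].
n = 70 = 1000110₂. Square-and-multiply, entries mod 850:
Q^1 = [[1,1],[1,0]]
Q^2 = (Q^1)² = [[2,1],[1,1]]
Q^4 = (Q^2)² = [[5,3],[3,2]]
Q^8 = (Q^4)² = [[34,21],[21,13]]
Q^17 = (Q^8)²·Q = [[34,747],[747,137]]
Q^35 = (Q^17)²·Q = [[102,715],[715,237]]
Q^70 = (Q^35)² = [[579,135],[135,444]]
F_70 mod 850 = Q^70[0][1] = 135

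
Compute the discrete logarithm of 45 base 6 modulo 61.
22

Baby-step giant-step with step n = ⌈√61⌉ = 8.
Baby steps 6^j mod 61 (j:value) for j=0..7: 0:1, 1:6, 2:36, 3:33, 4:15, 5:29, 6:52, 7:7.
Giant-step multiplier: 6^(-8) ≡ 6^(60-8) = 6^52 ≡ 16 (mod 61).
Giant steps γ_i = 45·16^i mod 61: γ_0=45, γ_1=49, γ_2=52 (in table at j=6).
x = i·n + j = 2·8 + 6 = 22.
Check: 6^22 ≡ 45 (mod 61).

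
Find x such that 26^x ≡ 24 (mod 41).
29

Baby-step giant-step with step n = ⌈√41⌉ = 7.
Baby steps 26^j mod 41 (j:value) for j=0..6: 0:1, 1:26, 2:20, 3:28, 4:31, 5:27, 6:5.
Giant-step multiplier: 26^(-7) ≡ 26^(40-7) = 26^33 ≡ 6 (mod 41).
Giant steps γ_i = 24·6^i mod 41: γ_0=24, γ_1=21, γ_2=3, γ_3=18, γ_4=26 (in table at j=1).
x = i·n + j = 4·7 + 1 = 29.
Check: 26^29 ≡ 24 (mod 41).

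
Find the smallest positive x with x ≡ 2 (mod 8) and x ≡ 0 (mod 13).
26

Using Chinese Remainder Theorem:
M = 8 × 13 = 104
M1 = 13, M2 = 8
y1 = 13^(-1) mod 8 = 5
y2 = 8^(-1) mod 13 = 5
x = (2×13×5 + 0×8×5) mod 104 = 26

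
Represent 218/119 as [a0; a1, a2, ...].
[1; 1, 4, 1, 19]

Euclidean algorithm steps:
218 = 1 × 119 + 99
119 = 1 × 99 + 20
99 = 4 × 20 + 19
20 = 1 × 19 + 1
19 = 19 × 1 + 0
Continued fraction: [1; 1, 4, 1, 19]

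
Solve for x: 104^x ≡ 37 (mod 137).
34

Baby-step giant-step with step n = ⌈√137⌉ = 12.
Baby steps 104^j mod 137 (j:value) for j=0..11: 0:1, 1:104, 2:130, 3:94, 4:49, 5:27, 6:68, 7:85, 8:72, 9:90, 10:44, 11:55.
Giant-step multiplier: 104^(-12) ≡ 104^(136-12) = 104^124 ≡ 4 (mod 137).
Giant steps γ_i = 37·4^i mod 137: γ_0=37, γ_1=11, γ_2=44 (in table at j=10).
x = i·n + j = 2·12 + 10 = 34.
Check: 104^34 ≡ 37 (mod 137).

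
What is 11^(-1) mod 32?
3

gcd(11, 32) = 1, so the inverse exists.
Extended Euclidean algorithm on (32, 11):
32 = 2 × 11 + 10  ⟹  10 = (1)·32 + (-2)·11
11 = 1 × 10 + 1  ⟹  1 = (-1)·32 + (3)·11
So (3)·11 ≡ 1 (mod 32), i.e. 11^(-1) ≡ 3 (mod 32).
Check: 11 × 3 = 33 ≡ 1 (mod 32)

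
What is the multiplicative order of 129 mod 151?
150

151 is prime, so ord(129) divides φ(151) = 150.
Divisors of 150: 1, 2, 3, 5, 6, 10, 15, 25, 30, 50, 75, 150.
Repeated squaring: 129^1 ≡ 129, 129^2 ≡ 31, 129^4 ≡ 55, 129^8 ≡ 5, 129^16 ≡ 25, 129^32 ≡ 21, 129^64 ≡ 139, 129^128 ≡ 144 (mod 151).
Test 129^d mod 151 for each divisor d in increasing order:
129^1 ≡ 129
129^2 ≡ 31
129^3 = 129^2·129^1 ≡ 73
129^5 = 129^4·129^1 ≡ 149
129^6 = 129^4·129^2 ≡ 44
129^10 = 129^8·129^2 ≡ 4
129^15 = 129^8·129^4·129^2·129^1 ≡ 143
129^25 = 129^16·129^8·129^1 ≡ 119
129^30 = 129^16·129^8·129^4·129^2 ≡ 64
129^50 = 129^32·129^16·129^2 ≡ 118
129^75 = 129^64·129^8·129^2·129^1 ≡ 150
129^150 = 129^128·129^16·129^4·129^2 ≡ 1  ← first divisor giving 1
The order is 150.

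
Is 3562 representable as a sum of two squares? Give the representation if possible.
9² + 59² (a=9, b=59)

Factorization: 3562 = 2 × 13 × 137
By Fermat: n is sum of two squares iff every prime p ≡ 3 (mod 4) appears to even power.
All primes ≡ 3 (mod 4) appear to even power.
Search a = 0, 1, 2, … for 3562 - a² a perfect square: first hit at a = 9: 3562 - 81 = 3481 = 59².
3562 = 9² + 59² = 81 + 3481 ✓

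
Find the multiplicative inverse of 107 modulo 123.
23

gcd(107, 123) = 1, so the inverse exists.
Extended Euclidean algorithm on (123, 107):
123 = 1 × 107 + 16  ⟹  16 = (1)·123 + (-1)·107
107 = 6 × 16 + 11  ⟹  11 = (-6)·123 + (7)·107
16 = 1 × 11 + 5  ⟹  5 = (7)·123 + (-8)·107
11 = 2 × 5 + 1  ⟹  1 = (-20)·123 + (23)·107
So (23)·107 ≡ 1 (mod 123), i.e. 107^(-1) ≡ 23 (mod 123).
Check: 107 × 23 = 2461 ≡ 1 (mod 123)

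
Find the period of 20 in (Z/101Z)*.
50

101 is prime, so ord(20) divides φ(101) = 100.
Divisors of 100: 1, 2, 4, 5, 10, 20, 25, 50, 100.
Repeated squaring: 20^1 ≡ 20, 20^2 ≡ 97, 20^4 ≡ 16, 20^8 ≡ 54, 20^16 ≡ 88, 20^32 ≡ 68, 20^64 ≡ 79 (mod 101).
Test 20^d mod 101 for each divisor d in increasing order:
20^1 ≡ 20
20^2 ≡ 97
20^4 ≡ 16
20^5 = 20^4·20^1 ≡ 17
20^10 = 20^8·20^2 ≡ 87
20^20 = 20^16·20^4 ≡ 95
20^25 = 20^16·20^8·20^1 ≡ 100
20^50 = 20^32·20^16·20^2 ≡ 1  ← first divisor giving 1
The order is 50.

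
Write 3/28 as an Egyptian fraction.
1/10 + 1/140

Greedy algorithm:
3/28: ceiling(28/3) = 10, use 1/10
1/140: ceiling(140/1) = 140, use 1/140
Result: 3/28 = 1/10 + 1/140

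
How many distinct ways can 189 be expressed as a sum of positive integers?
1527273599625

p(n) counts ways to write n as a sum of positive integers (order ignored).
Euler's pentagonal recurrence: p(k) = p(k-1) + p(k-2) - p(k-5) - p(k-7) + p(k-12) + p(k-15) - ... (offsets j(3j∓1)/2, signs ++--, p(0)=1, p(<0)=0).
DP table for k = 0..188: p(0)=1, p(1)=1, p(2)=2, p(3)=3, p(4)=5, p(5)=7, p(6)=11, p(7)=15, p(8)=22, p(9)=30, p(10)=42, p(11)=56, p(12)=77, p(13)=101, p(14)=135, p(15)=176, p(16)=231, p(17)=297, p(18)=385, p(19)=490, p(20)=627, p(21)=792, p(22)=1002, p(23)=1255, p(24)=1575, p(25)=1958, p(26)=2436, p(27)=3010, p(28)=3718, p(29)=4565, p(30)=5604, p(31)=6842, p(32)=8349, p(33)=10143, p(34)=12310, p(35)=14883, p(36)=17977, p(37)=21637, p(38)=26015, p(39)=31185, p(40)=37338, p(41)=44583, p(42)=53174, p(43)=63261, p(44)=75175, p(45)=89134, p(46)=105558, p(47)=124754, p(48)=147273, p(49)=173525, p(50)=204226, p(51)=239943, p(52)=281589, p(53)=329931, p(54)=386155, p(55)=451276, p(56)=526823, p(57)=614154, p(58)=715220, p(59)=831820, p(60)=966467, p(61)=1121505, p(62)=1300156, p(63)=1505499, p(64)=1741630, p(65)=2012558, p(66)=2323520, p(67)=2679689, p(68)=3087735, p(69)=3554345, p(70)=4087968, p(71)=4697205, p(72)=5392783, p(73)=6185689, p(74)=7089500, p(75)=8118264, p(76)=9289091, p(77)=10619863, p(78)=12132164, p(79)=13848650, p(80)=15796476, p(81)=18004327, p(82)=20506255, p(83)=23338469, p(84)=26543660, p(85)=30167357, p(86)=34262962, p(87)=38887673, p(88)=44108109, p(89)=49995925, p(90)=56634173, p(91)=64112359, p(92)=72533807, p(93)=82010177, p(94)=92669720, p(95)=104651419, p(96)=118114304, p(97)=133230930, p(98)=150198136, p(99)=169229875, p(100)=190569292, p(101)=214481126, p(102)=241265379, p(103)=271248950, p(104)=304801365, p(105)=342325709, p(106)=384276336, p(107)=431149389, p(108)=483502844, p(109)=541946240, p(110)=607163746, p(111)=679903203, p(112)=761002156, p(113)=851376628, p(114)=952050665, p(115)=1064144451, p(116)=1188908248, p(117)=1327710076, p(118)=1482074143, p(119)=1653668665, p(120)=1844349560, p(121)=2056148051, p(122)=2291320912, p(123)=2552338241, p(124)=2841940500, p(125)=3163127352, p(126)=3519222692, p(127)=3913864295, p(128)=4351078600, p(129)=4835271870, p(130)=5371315400, p(131)=5964539504, p(132)=6620830889, p(133)=7346629512, p(134)=8149040695, p(135)=9035836076, p(136)=10015581680, p(137)=11097645016, p(138)=12292341831, p(139)=13610949895, p(140)=15065878135, p(141)=16670689208, p(142)=18440293320, p(143)=20390982757, p(144)=22540654445, p(145)=24908858009, p(146)=27517052599, p(147)=30388671978, p(148)=33549419497, p(149)=37027355200, p(150)=40853235313, p(151)=45060624582, p(152)=49686288421, p(153)=54770336324, p(154)=60356673280, p(155)=66493182097, p(156)=73232243759, p(157)=80630964769, p(158)=88751778802, p(159)=97662728555, p(160)=107438159466, p(161)=118159068427, p(162)=129913904637, p(163)=142798995930, p(164)=156919475295, p(165)=172389800255, p(166)=189334822579, p(167)=207890420102, p(168)=228204732751, p(169)=250438925115, p(170)=274768617130, p(171)=301384802048, p(172)=330495499613, p(173)=362326859895, p(174)=397125074750, p(175)=435157697830, p(176)=476715857290, p(177)=522115831195, p(178)=571701605655, p(179)=625846753120, p(180)=684957390936, p(181)=749474411781, p(182)=819876908323, p(183)=896684817527, p(184)=980462880430, p(185)=1071823774337, p(186)=1171432692373, p(187)=1280011042268, p(188)=1398341745571.
Final step: p(189) = p(188) + p(187) - p(184) - p(182) + p(177) + p(174) - p(167) - p(163) + p(154) + p(149) - p(138) - p(132) + p(119) + p(112) - p(97) - p(89) + p(72) + p(63) - p(44) - p(34) + p(13) + p(2)
= 1398341745571 + 1280011042268 - 980462880430 - 819876908323 + 522115831195 + 397125074750 - 207890420102 - 142798995930 + 60356673280 + 37027355200 - 12292341831 - 6620830889 + 1653668665 + 761002156 - 133230930 - 49995925 + 5392783 + 1505499 - 75175 - 12310 + 101 + 2
= 1527273599625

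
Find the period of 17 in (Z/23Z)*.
22

23 is prime, so ord(17) divides φ(23) = 22.
Divisors of 22: 1, 2, 11, 22.
Repeated squaring: 17^1 ≡ 17, 17^2 ≡ 13, 17^4 ≡ 8, 17^8 ≡ 18, 17^16 ≡ 2 (mod 23).
Test 17^d mod 23 for each divisor d in increasing order:
17^1 ≡ 17
17^2 ≡ 13
17^11 = 17^8·17^2·17^1 ≡ 22
17^22 = 17^16·17^4·17^2 ≡ 1  ← first divisor giving 1
The order is 22.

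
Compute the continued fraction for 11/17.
[0; 1, 1, 1, 5]

Euclidean algorithm steps:
11 = 0 × 17 + 11
17 = 1 × 11 + 6
11 = 1 × 6 + 5
6 = 1 × 5 + 1
5 = 5 × 1 + 0
Continued fraction: [0; 1, 1, 1, 5]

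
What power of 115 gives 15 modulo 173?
74

Baby-step giant-step with step n = ⌈√173⌉ = 14.
Baby steps 115^j mod 173 (j:value) for j=0..13: 0:1, 1:115, 2:77, 3:32, 4:47, 5:42, 6:159, 7:120, 8:133, 9:71, 10:34, 11:104, 12:23, 13:50.
Giant-step multiplier: 115^(-14) ≡ 115^(172-14) = 115^158 ≡ 38 (mod 173).
Giant steps γ_i = 15·38^i mod 173: γ_0=15, γ_1=51, γ_2=35, γ_3=119, γ_4=24, γ_5=47 (in table at j=4).
x = i·n + j = 5·14 + 4 = 74.
Check: 115^74 ≡ 15 (mod 173).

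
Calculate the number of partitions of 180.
684957390936

p(n) counts ways to write n as a sum of positive integers (order ignored).
Euler's pentagonal recurrence: p(k) = p(k-1) + p(k-2) - p(k-5) - p(k-7) + p(k-12) + p(k-15) - ... (offsets j(3j∓1)/2, signs ++--, p(0)=1, p(<0)=0).
DP table for k = 0..179: p(0)=1, p(1)=1, p(2)=2, p(3)=3, p(4)=5, p(5)=7, p(6)=11, p(7)=15, p(8)=22, p(9)=30, p(10)=42, p(11)=56, p(12)=77, p(13)=101, p(14)=135, p(15)=176, p(16)=231, p(17)=297, p(18)=385, p(19)=490, p(20)=627, p(21)=792, p(22)=1002, p(23)=1255, p(24)=1575, p(25)=1958, p(26)=2436, p(27)=3010, p(28)=3718, p(29)=4565, p(30)=5604, p(31)=6842, p(32)=8349, p(33)=10143, p(34)=12310, p(35)=14883, p(36)=17977, p(37)=21637, p(38)=26015, p(39)=31185, p(40)=37338, p(41)=44583, p(42)=53174, p(43)=63261, p(44)=75175, p(45)=89134, p(46)=105558, p(47)=124754, p(48)=147273, p(49)=173525, p(50)=204226, p(51)=239943, p(52)=281589, p(53)=329931, p(54)=386155, p(55)=451276, p(56)=526823, p(57)=614154, p(58)=715220, p(59)=831820, p(60)=966467, p(61)=1121505, p(62)=1300156, p(63)=1505499, p(64)=1741630, p(65)=2012558, p(66)=2323520, p(67)=2679689, p(68)=3087735, p(69)=3554345, p(70)=4087968, p(71)=4697205, p(72)=5392783, p(73)=6185689, p(74)=7089500, p(75)=8118264, p(76)=9289091, p(77)=10619863, p(78)=12132164, p(79)=13848650, p(80)=15796476, p(81)=18004327, p(82)=20506255, p(83)=23338469, p(84)=26543660, p(85)=30167357, p(86)=34262962, p(87)=38887673, p(88)=44108109, p(89)=49995925, p(90)=56634173, p(91)=64112359, p(92)=72533807, p(93)=82010177, p(94)=92669720, p(95)=104651419, p(96)=118114304, p(97)=133230930, p(98)=150198136, p(99)=169229875, p(100)=190569292, p(101)=214481126, p(102)=241265379, p(103)=271248950, p(104)=304801365, p(105)=342325709, p(106)=384276336, p(107)=431149389, p(108)=483502844, p(109)=541946240, p(110)=607163746, p(111)=679903203, p(112)=761002156, p(113)=851376628, p(114)=952050665, p(115)=1064144451, p(116)=1188908248, p(117)=1327710076, p(118)=1482074143, p(119)=1653668665, p(120)=1844349560, p(121)=2056148051, p(122)=2291320912, p(123)=2552338241, p(124)=2841940500, p(125)=3163127352, p(126)=3519222692, p(127)=3913864295, p(128)=4351078600, p(129)=4835271870, p(130)=5371315400, p(131)=5964539504, p(132)=6620830889, p(133)=7346629512, p(134)=8149040695, p(135)=9035836076, p(136)=10015581680, p(137)=11097645016, p(138)=12292341831, p(139)=13610949895, p(140)=15065878135, p(141)=16670689208, p(142)=18440293320, p(143)=20390982757, p(144)=22540654445, p(145)=24908858009, p(146)=27517052599, p(147)=30388671978, p(148)=33549419497, p(149)=37027355200, p(150)=40853235313, p(151)=45060624582, p(152)=49686288421, p(153)=54770336324, p(154)=60356673280, p(155)=66493182097, p(156)=73232243759, p(157)=80630964769, p(158)=88751778802, p(159)=97662728555, p(160)=107438159466, p(161)=118159068427, p(162)=129913904637, p(163)=142798995930, p(164)=156919475295, p(165)=172389800255, p(166)=189334822579, p(167)=207890420102, p(168)=228204732751, p(169)=250438925115, p(170)=274768617130, p(171)=301384802048, p(172)=330495499613, p(173)=362326859895, p(174)=397125074750, p(175)=435157697830, p(176)=476715857290, p(177)=522115831195, p(178)=571701605655, p(179)=625846753120.
Final step: p(180) = p(179) + p(178) - p(175) - p(173) + p(168) + p(165) - p(158) - p(154) + p(145) + p(140) - p(129) - p(123) + p(110) + p(103) - p(88) - p(80) + p(63) + p(54) - p(35) - p(25) + p(4)
= 625846753120 + 571701605655 - 435157697830 - 362326859895 + 228204732751 + 172389800255 - 88751778802 - 60356673280 + 24908858009 + 15065878135 - 4835271870 - 2552338241 + 607163746 + 271248950 - 44108109 - 15796476 + 1505499 + 386155 - 14883 - 1958 + 5
= 684957390936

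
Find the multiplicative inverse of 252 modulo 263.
239

gcd(252, 263) = 1, so the inverse exists.
Extended Euclidean algorithm on (263, 252):
263 = 1 × 252 + 11  ⟹  11 = (1)·263 + (-1)·252
252 = 22 × 11 + 10  ⟹  10 = (-22)·263 + (23)·252
11 = 1 × 10 + 1  ⟹  1 = (23)·263 + (-24)·252
So (-24)·252 ≡ 1 (mod 263), i.e. 252^(-1) ≡ -24 ≡ 239 (mod 263).
Check: 252 × 239 = 60228 ≡ 1 (mod 263)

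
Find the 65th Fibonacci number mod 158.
75

Matrix identity: Q^n = [[F_(n+1), F_n], [F_n, F_(n-1)]] with Q = [[1,1],[1,0]].
n = 65 = 1000001₂. Square-and-multiply, entries mod 158:
Q^1 = [[1,1],[1,0]]
Q^2 = (Q^1)² = [[2,1],[1,1]]
Q^4 = (Q^2)² = [[5,3],[3,2]]
Q^8 = (Q^4)² = [[34,21],[21,13]]
Q^16 = (Q^8)² = [[17,39],[39,136]]
Q^32 = (Q^16)² = [[72,121],[121,109]]
Q^65 = (Q^32)²·Q = [[14,75],[75,97]]
F_65 mod 158 = Q^65[0][1] = 75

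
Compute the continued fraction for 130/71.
[1; 1, 4, 1, 11]

Euclidean algorithm steps:
130 = 1 × 71 + 59
71 = 1 × 59 + 12
59 = 4 × 12 + 11
12 = 1 × 11 + 1
11 = 11 × 1 + 0
Continued fraction: [1; 1, 4, 1, 11]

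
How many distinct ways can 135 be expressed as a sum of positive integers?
9035836076

p(n) counts ways to write n as a sum of positive integers (order ignored).
Euler's pentagonal recurrence: p(k) = p(k-1) + p(k-2) - p(k-5) - p(k-7) + p(k-12) + p(k-15) - ... (offsets j(3j∓1)/2, signs ++--, p(0)=1, p(<0)=0).
DP table for k = 0..134: p(0)=1, p(1)=1, p(2)=2, p(3)=3, p(4)=5, p(5)=7, p(6)=11, p(7)=15, p(8)=22, p(9)=30, p(10)=42, p(11)=56, p(12)=77, p(13)=101, p(14)=135, p(15)=176, p(16)=231, p(17)=297, p(18)=385, p(19)=490, p(20)=627, p(21)=792, p(22)=1002, p(23)=1255, p(24)=1575, p(25)=1958, p(26)=2436, p(27)=3010, p(28)=3718, p(29)=4565, p(30)=5604, p(31)=6842, p(32)=8349, p(33)=10143, p(34)=12310, p(35)=14883, p(36)=17977, p(37)=21637, p(38)=26015, p(39)=31185, p(40)=37338, p(41)=44583, p(42)=53174, p(43)=63261, p(44)=75175, p(45)=89134, p(46)=105558, p(47)=124754, p(48)=147273, p(49)=173525, p(50)=204226, p(51)=239943, p(52)=281589, p(53)=329931, p(54)=386155, p(55)=451276, p(56)=526823, p(57)=614154, p(58)=715220, p(59)=831820, p(60)=966467, p(61)=1121505, p(62)=1300156, p(63)=1505499, p(64)=1741630, p(65)=2012558, p(66)=2323520, p(67)=2679689, p(68)=3087735, p(69)=3554345, p(70)=4087968, p(71)=4697205, p(72)=5392783, p(73)=6185689, p(74)=7089500, p(75)=8118264, p(76)=9289091, p(77)=10619863, p(78)=12132164, p(79)=13848650, p(80)=15796476, p(81)=18004327, p(82)=20506255, p(83)=23338469, p(84)=26543660, p(85)=30167357, p(86)=34262962, p(87)=38887673, p(88)=44108109, p(89)=49995925, p(90)=56634173, p(91)=64112359, p(92)=72533807, p(93)=82010177, p(94)=92669720, p(95)=104651419, p(96)=118114304, p(97)=133230930, p(98)=150198136, p(99)=169229875, p(100)=190569292, p(101)=214481126, p(102)=241265379, p(103)=271248950, p(104)=304801365, p(105)=342325709, p(106)=384276336, p(107)=431149389, p(108)=483502844, p(109)=541946240, p(110)=607163746, p(111)=679903203, p(112)=761002156, p(113)=851376628, p(114)=952050665, p(115)=1064144451, p(116)=1188908248, p(117)=1327710076, p(118)=1482074143, p(119)=1653668665, p(120)=1844349560, p(121)=2056148051, p(122)=2291320912, p(123)=2552338241, p(124)=2841940500, p(125)=3163127352, p(126)=3519222692, p(127)=3913864295, p(128)=4351078600, p(129)=4835271870, p(130)=5371315400, p(131)=5964539504, p(132)=6620830889, p(133)=7346629512, p(134)=8149040695.
Final step: p(135) = p(134) + p(133) - p(130) - p(128) + p(123) + p(120) - p(113) - p(109) + p(100) + p(95) - p(84) - p(78) + p(65) + p(58) - p(43) - p(35) + p(18) + p(9)
= 8149040695 + 7346629512 - 5371315400 - 4351078600 + 2552338241 + 1844349560 - 851376628 - 541946240 + 190569292 + 104651419 - 26543660 - 12132164 + 2012558 + 715220 - 63261 - 14883 + 385 + 30
= 9035836076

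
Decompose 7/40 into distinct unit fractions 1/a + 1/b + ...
1/6 + 1/120

Greedy algorithm:
7/40: ceiling(40/7) = 6, use 1/6
1/120: ceiling(120/1) = 120, use 1/120
Result: 7/40 = 1/6 + 1/120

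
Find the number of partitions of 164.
156919475295

p(n) counts ways to write n as a sum of positive integers (order ignored).
Euler's pentagonal recurrence: p(k) = p(k-1) + p(k-2) - p(k-5) - p(k-7) + p(k-12) + p(k-15) - ... (offsets j(3j∓1)/2, signs ++--, p(0)=1, p(<0)=0).
DP table for k = 0..163: p(0)=1, p(1)=1, p(2)=2, p(3)=3, p(4)=5, p(5)=7, p(6)=11, p(7)=15, p(8)=22, p(9)=30, p(10)=42, p(11)=56, p(12)=77, p(13)=101, p(14)=135, p(15)=176, p(16)=231, p(17)=297, p(18)=385, p(19)=490, p(20)=627, p(21)=792, p(22)=1002, p(23)=1255, p(24)=1575, p(25)=1958, p(26)=2436, p(27)=3010, p(28)=3718, p(29)=4565, p(30)=5604, p(31)=6842, p(32)=8349, p(33)=10143, p(34)=12310, p(35)=14883, p(36)=17977, p(37)=21637, p(38)=26015, p(39)=31185, p(40)=37338, p(41)=44583, p(42)=53174, p(43)=63261, p(44)=75175, p(45)=89134, p(46)=105558, p(47)=124754, p(48)=147273, p(49)=173525, p(50)=204226, p(51)=239943, p(52)=281589, p(53)=329931, p(54)=386155, p(55)=451276, p(56)=526823, p(57)=614154, p(58)=715220, p(59)=831820, p(60)=966467, p(61)=1121505, p(62)=1300156, p(63)=1505499, p(64)=1741630, p(65)=2012558, p(66)=2323520, p(67)=2679689, p(68)=3087735, p(69)=3554345, p(70)=4087968, p(71)=4697205, p(72)=5392783, p(73)=6185689, p(74)=7089500, p(75)=8118264, p(76)=9289091, p(77)=10619863, p(78)=12132164, p(79)=13848650, p(80)=15796476, p(81)=18004327, p(82)=20506255, p(83)=23338469, p(84)=26543660, p(85)=30167357, p(86)=34262962, p(87)=38887673, p(88)=44108109, p(89)=49995925, p(90)=56634173, p(91)=64112359, p(92)=72533807, p(93)=82010177, p(94)=92669720, p(95)=104651419, p(96)=118114304, p(97)=133230930, p(98)=150198136, p(99)=169229875, p(100)=190569292, p(101)=214481126, p(102)=241265379, p(103)=271248950, p(104)=304801365, p(105)=342325709, p(106)=384276336, p(107)=431149389, p(108)=483502844, p(109)=541946240, p(110)=607163746, p(111)=679903203, p(112)=761002156, p(113)=851376628, p(114)=952050665, p(115)=1064144451, p(116)=1188908248, p(117)=1327710076, p(118)=1482074143, p(119)=1653668665, p(120)=1844349560, p(121)=2056148051, p(122)=2291320912, p(123)=2552338241, p(124)=2841940500, p(125)=3163127352, p(126)=3519222692, p(127)=3913864295, p(128)=4351078600, p(129)=4835271870, p(130)=5371315400, p(131)=5964539504, p(132)=6620830889, p(133)=7346629512, p(134)=8149040695, p(135)=9035836076, p(136)=10015581680, p(137)=11097645016, p(138)=12292341831, p(139)=13610949895, p(140)=15065878135, p(141)=16670689208, p(142)=18440293320, p(143)=20390982757, p(144)=22540654445, p(145)=24908858009, p(146)=27517052599, p(147)=30388671978, p(148)=33549419497, p(149)=37027355200, p(150)=40853235313, p(151)=45060624582, p(152)=49686288421, p(153)=54770336324, p(154)=60356673280, p(155)=66493182097, p(156)=73232243759, p(157)=80630964769, p(158)=88751778802, p(159)=97662728555, p(160)=107438159466, p(161)=118159068427, p(162)=129913904637, p(163)=142798995930.
Final step: p(164) = p(163) + p(162) - p(159) - p(157) + p(152) + p(149) - p(142) - p(138) + p(129) + p(124) - p(113) - p(107) + p(94) + p(87) - p(72) - p(64) + p(47) + p(38) - p(19) - p(9)
= 142798995930 + 129913904637 - 97662728555 - 80630964769 + 49686288421 + 37027355200 - 18440293320 - 12292341831 + 4835271870 + 2841940500 - 851376628 - 431149389 + 92669720 + 38887673 - 5392783 - 1741630 + 124754 + 26015 - 490 - 30
= 156919475295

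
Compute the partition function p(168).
228204732751

p(n) counts ways to write n as a sum of positive integers (order ignored).
Euler's pentagonal recurrence: p(k) = p(k-1) + p(k-2) - p(k-5) - p(k-7) + p(k-12) + p(k-15) - ... (offsets j(3j∓1)/2, signs ++--, p(0)=1, p(<0)=0).
DP table for k = 0..167: p(0)=1, p(1)=1, p(2)=2, p(3)=3, p(4)=5, p(5)=7, p(6)=11, p(7)=15, p(8)=22, p(9)=30, p(10)=42, p(11)=56, p(12)=77, p(13)=101, p(14)=135, p(15)=176, p(16)=231, p(17)=297, p(18)=385, p(19)=490, p(20)=627, p(21)=792, p(22)=1002, p(23)=1255, p(24)=1575, p(25)=1958, p(26)=2436, p(27)=3010, p(28)=3718, p(29)=4565, p(30)=5604, p(31)=6842, p(32)=8349, p(33)=10143, p(34)=12310, p(35)=14883, p(36)=17977, p(37)=21637, p(38)=26015, p(39)=31185, p(40)=37338, p(41)=44583, p(42)=53174, p(43)=63261, p(44)=75175, p(45)=89134, p(46)=105558, p(47)=124754, p(48)=147273, p(49)=173525, p(50)=204226, p(51)=239943, p(52)=281589, p(53)=329931, p(54)=386155, p(55)=451276, p(56)=526823, p(57)=614154, p(58)=715220, p(59)=831820, p(60)=966467, p(61)=1121505, p(62)=1300156, p(63)=1505499, p(64)=1741630, p(65)=2012558, p(66)=2323520, p(67)=2679689, p(68)=3087735, p(69)=3554345, p(70)=4087968, p(71)=4697205, p(72)=5392783, p(73)=6185689, p(74)=7089500, p(75)=8118264, p(76)=9289091, p(77)=10619863, p(78)=12132164, p(79)=13848650, p(80)=15796476, p(81)=18004327, p(82)=20506255, p(83)=23338469, p(84)=26543660, p(85)=30167357, p(86)=34262962, p(87)=38887673, p(88)=44108109, p(89)=49995925, p(90)=56634173, p(91)=64112359, p(92)=72533807, p(93)=82010177, p(94)=92669720, p(95)=104651419, p(96)=118114304, p(97)=133230930, p(98)=150198136, p(99)=169229875, p(100)=190569292, p(101)=214481126, p(102)=241265379, p(103)=271248950, p(104)=304801365, p(105)=342325709, p(106)=384276336, p(107)=431149389, p(108)=483502844, p(109)=541946240, p(110)=607163746, p(111)=679903203, p(112)=761002156, p(113)=851376628, p(114)=952050665, p(115)=1064144451, p(116)=1188908248, p(117)=1327710076, p(118)=1482074143, p(119)=1653668665, p(120)=1844349560, p(121)=2056148051, p(122)=2291320912, p(123)=2552338241, p(124)=2841940500, p(125)=3163127352, p(126)=3519222692, p(127)=3913864295, p(128)=4351078600, p(129)=4835271870, p(130)=5371315400, p(131)=5964539504, p(132)=6620830889, p(133)=7346629512, p(134)=8149040695, p(135)=9035836076, p(136)=10015581680, p(137)=11097645016, p(138)=12292341831, p(139)=13610949895, p(140)=15065878135, p(141)=16670689208, p(142)=18440293320, p(143)=20390982757, p(144)=22540654445, p(145)=24908858009, p(146)=27517052599, p(147)=30388671978, p(148)=33549419497, p(149)=37027355200, p(150)=40853235313, p(151)=45060624582, p(152)=49686288421, p(153)=54770336324, p(154)=60356673280, p(155)=66493182097, p(156)=73232243759, p(157)=80630964769, p(158)=88751778802, p(159)=97662728555, p(160)=107438159466, p(161)=118159068427, p(162)=129913904637, p(163)=142798995930, p(164)=156919475295, p(165)=172389800255, p(166)=189334822579, p(167)=207890420102.
Final step: p(168) = p(167) + p(166) - p(163) - p(161) + p(156) + p(153) - p(146) - p(142) + p(133) + p(128) - p(117) - p(111) + p(98) + p(91) - p(76) - p(68) + p(51) + p(42) - p(23) - p(13)
= 207890420102 + 189334822579 - 142798995930 - 118159068427 + 73232243759 + 54770336324 - 27517052599 - 18440293320 + 7346629512 + 4351078600 - 1327710076 - 679903203 + 150198136 + 64112359 - 9289091 - 3087735 + 239943 + 53174 - 1255 - 101
= 228204732751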